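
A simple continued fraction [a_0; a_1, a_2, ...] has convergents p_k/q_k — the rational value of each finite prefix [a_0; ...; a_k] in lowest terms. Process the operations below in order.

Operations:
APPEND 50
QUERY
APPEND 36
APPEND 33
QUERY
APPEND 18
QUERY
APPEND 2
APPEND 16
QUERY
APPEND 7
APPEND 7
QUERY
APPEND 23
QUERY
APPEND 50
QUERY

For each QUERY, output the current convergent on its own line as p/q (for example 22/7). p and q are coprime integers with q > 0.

APPEND 50: p_0 = 50·1 + 0 = 50, q_0 = 50·0 + 1 = 1 → 50/1
APPEND 36: p_1 = 36·50 + 1 = 1801, q_1 = 36·1 + 0 = 36 → 1801/36
APPEND 33: p_2 = 33·1801 + 50 = 59483, q_2 = 33·36 + 1 = 1189 → 59483/1189
APPEND 18: p_3 = 18·59483 + 1801 = 1072495, q_3 = 18·1189 + 36 = 21438 → 1072495/21438
APPEND 2: p_4 = 2·1072495 + 59483 = 2204473, q_4 = 2·21438 + 1189 = 44065 → 2204473/44065
APPEND 16: p_5 = 16·2204473 + 1072495 = 36344063, q_5 = 16·44065 + 21438 = 726478 → 36344063/726478
APPEND 7: p_6 = 7·36344063 + 2204473 = 256612914, q_6 = 7·726478 + 44065 = 5129411 → 256612914/5129411
APPEND 7: p_7 = 7·256612914 + 36344063 = 1832634461, q_7 = 7·5129411 + 726478 = 36632355 → 1832634461/36632355
APPEND 23: p_8 = 23·1832634461 + 256612914 = 42407205517, q_8 = 23·36632355 + 5129411 = 847673576 → 42407205517/847673576
APPEND 50: p_9 = 50·42407205517 + 1832634461 = 2122192910311, q_9 = 50·847673576 + 36632355 = 42420311155 → 2122192910311/42420311155

50/1
59483/1189
1072495/21438
36344063/726478
1832634461/36632355
42407205517/847673576
2122192910311/42420311155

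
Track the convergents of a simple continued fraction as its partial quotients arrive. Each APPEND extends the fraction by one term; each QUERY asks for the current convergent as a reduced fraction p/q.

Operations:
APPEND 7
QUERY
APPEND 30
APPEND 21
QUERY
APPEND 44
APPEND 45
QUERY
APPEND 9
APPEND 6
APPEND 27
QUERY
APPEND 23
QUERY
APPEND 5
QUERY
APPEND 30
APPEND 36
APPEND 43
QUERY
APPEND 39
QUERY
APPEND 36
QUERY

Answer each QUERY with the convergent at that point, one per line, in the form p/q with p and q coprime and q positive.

APPEND 7: p_0 = 7·1 + 0 = 7, q_0 = 7·0 + 1 = 1 → 7/1
APPEND 30: p_1 = 30·7 + 1 = 211, q_1 = 30·1 + 0 = 30 → 211/30
APPEND 21: p_2 = 21·211 + 7 = 4438, q_2 = 21·30 + 1 = 631 → 4438/631
APPEND 44: p_3 = 44·4438 + 211 = 195483, q_3 = 44·631 + 30 = 27794 → 195483/27794
APPEND 45: p_4 = 45·195483 + 4438 = 8801173, q_4 = 45·27794 + 631 = 1251361 → 8801173/1251361
APPEND 9: p_5 = 9·8801173 + 195483 = 79406040, q_5 = 9·1251361 + 27794 = 11290043 → 79406040/11290043
APPEND 6: p_6 = 6·79406040 + 8801173 = 485237413, q_6 = 6·11290043 + 1251361 = 68991619 → 485237413/68991619
APPEND 27: p_7 = 27·485237413 + 79406040 = 13180816191, q_7 = 27·68991619 + 11290043 = 1874063756 → 13180816191/1874063756
APPEND 23: p_8 = 23·13180816191 + 485237413 = 303644009806, q_8 = 23·1874063756 + 68991619 = 43172458007 → 303644009806/43172458007
APPEND 5: p_9 = 5·303644009806 + 13180816191 = 1531400865221, q_9 = 5·43172458007 + 1874063756 = 217736353791 → 1531400865221/217736353791
APPEND 30: p_10 = 30·1531400865221 + 303644009806 = 46245669966436, q_10 = 30·217736353791 + 43172458007 = 6575263071737 → 46245669966436/6575263071737
APPEND 36: p_11 = 36·46245669966436 + 1531400865221 = 1666375519656917, q_11 = 36·6575263071737 + 217736353791 = 236927206936323 → 1666375519656917/236927206936323
APPEND 43: p_12 = 43·1666375519656917 + 46245669966436 = 71700393015213867, q_12 = 43·236927206936323 + 6575263071737 = 10194445161333626 → 71700393015213867/10194445161333626
APPEND 39: p_13 = 39·71700393015213867 + 1666375519656917 = 2797981703112997730, q_13 = 39·10194445161333626 + 236927206936323 = 397820288498947737 → 2797981703112997730/397820288498947737
APPEND 36: p_14 = 36·2797981703112997730 + 71700393015213867 = 100799041705083132147, q_14 = 36·397820288498947737 + 10194445161333626 = 14331724831123452158 → 100799041705083132147/14331724831123452158

7/1
4438/631
8801173/1251361
13180816191/1874063756
303644009806/43172458007
1531400865221/217736353791
71700393015213867/10194445161333626
2797981703112997730/397820288498947737
100799041705083132147/14331724831123452158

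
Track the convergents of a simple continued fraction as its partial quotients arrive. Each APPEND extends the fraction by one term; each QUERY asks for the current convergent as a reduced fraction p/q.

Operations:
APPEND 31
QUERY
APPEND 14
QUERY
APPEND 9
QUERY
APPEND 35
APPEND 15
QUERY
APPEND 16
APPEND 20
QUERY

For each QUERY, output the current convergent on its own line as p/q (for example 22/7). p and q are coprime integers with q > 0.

31/1
435/14
3946/127
2082121/67012
671131741/21600032

APPEND 31: p_0 = 31·1 + 0 = 31, q_0 = 31·0 + 1 = 1 → 31/1
APPEND 14: p_1 = 14·31 + 1 = 435, q_1 = 14·1 + 0 = 14 → 435/14
APPEND 9: p_2 = 9·435 + 31 = 3946, q_2 = 9·14 + 1 = 127 → 3946/127
APPEND 35: p_3 = 35·3946 + 435 = 138545, q_3 = 35·127 + 14 = 4459 → 138545/4459
APPEND 15: p_4 = 15·138545 + 3946 = 2082121, q_4 = 15·4459 + 127 = 67012 → 2082121/67012
APPEND 16: p_5 = 16·2082121 + 138545 = 33452481, q_5 = 16·67012 + 4459 = 1076651 → 33452481/1076651
APPEND 20: p_6 = 20·33452481 + 2082121 = 671131741, q_6 = 20·1076651 + 67012 = 21600032 → 671131741/21600032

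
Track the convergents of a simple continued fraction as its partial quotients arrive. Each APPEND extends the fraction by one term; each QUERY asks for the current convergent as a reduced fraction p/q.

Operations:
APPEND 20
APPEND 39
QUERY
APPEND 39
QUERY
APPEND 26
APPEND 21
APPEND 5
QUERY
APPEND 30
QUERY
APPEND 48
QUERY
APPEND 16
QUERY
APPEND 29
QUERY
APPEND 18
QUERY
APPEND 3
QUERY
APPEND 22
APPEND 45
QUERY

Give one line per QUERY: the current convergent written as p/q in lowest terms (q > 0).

APPEND 20: p_0 = 20·1 + 0 = 20, q_0 = 20·0 + 1 = 1 → 20/1
APPEND 39: p_1 = 39·20 + 1 = 781, q_1 = 39·1 + 0 = 39 → 781/39
APPEND 39: p_2 = 39·781 + 20 = 30479, q_2 = 39·39 + 1 = 1522 → 30479/1522
APPEND 26: p_3 = 26·30479 + 781 = 793235, q_3 = 26·1522 + 39 = 39611 → 793235/39611
APPEND 21: p_4 = 21·793235 + 30479 = 16688414, q_4 = 21·39611 + 1522 = 833353 → 16688414/833353
APPEND 5: p_5 = 5·16688414 + 793235 = 84235305, q_5 = 5·833353 + 39611 = 4206376 → 84235305/4206376
APPEND 30: p_6 = 30·84235305 + 16688414 = 2543747564, q_6 = 30·4206376 + 833353 = 127024633 → 2543747564/127024633
APPEND 48: p_7 = 48·2543747564 + 84235305 = 122184118377, q_7 = 48·127024633 + 4206376 = 6101388760 → 122184118377/6101388760
APPEND 16: p_8 = 16·122184118377 + 2543747564 = 1957489641596, q_8 = 16·6101388760 + 127024633 = 97749244793 → 1957489641596/97749244793
APPEND 29: p_9 = 29·1957489641596 + 122184118377 = 56889383724661, q_9 = 29·97749244793 + 6101388760 = 2840829487757 → 56889383724661/2840829487757
APPEND 18: p_10 = 18·56889383724661 + 1957489641596 = 1025966396685494, q_10 = 18·2840829487757 + 97749244793 = 51232680024419 → 1025966396685494/51232680024419
APPEND 3: p_11 = 3·1025966396685494 + 56889383724661 = 3134788573781143, q_11 = 3·51232680024419 + 2840829487757 = 156538869561014 → 3134788573781143/156538869561014
APPEND 22: p_12 = 22·3134788573781143 + 1025966396685494 = 69991315019870640, q_12 = 22·156538869561014 + 51232680024419 = 3495087810366727 → 69991315019870640/3495087810366727
APPEND 45: p_13 = 45·69991315019870640 + 3134788573781143 = 3152743964467959943, q_13 = 45·3495087810366727 + 156538869561014 = 157435490336063729 → 3152743964467959943/157435490336063729

781/39
30479/1522
84235305/4206376
2543747564/127024633
122184118377/6101388760
1957489641596/97749244793
56889383724661/2840829487757
1025966396685494/51232680024419
3134788573781143/156538869561014
3152743964467959943/157435490336063729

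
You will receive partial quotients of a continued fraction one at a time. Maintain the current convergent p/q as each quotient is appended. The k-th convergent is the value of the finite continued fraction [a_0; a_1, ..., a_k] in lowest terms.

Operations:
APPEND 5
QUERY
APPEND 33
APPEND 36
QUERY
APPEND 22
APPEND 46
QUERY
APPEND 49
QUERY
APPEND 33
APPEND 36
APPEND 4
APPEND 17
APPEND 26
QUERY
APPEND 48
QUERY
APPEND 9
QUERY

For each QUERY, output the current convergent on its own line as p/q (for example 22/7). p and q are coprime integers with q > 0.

APPEND 5: p_0 = 5·1 + 0 = 5, q_0 = 5·0 + 1 = 1 → 5/1
APPEND 33: p_1 = 33·5 + 1 = 166, q_1 = 33·1 + 0 = 33 → 166/33
APPEND 36: p_2 = 36·166 + 5 = 5981, q_2 = 36·33 + 1 = 1189 → 5981/1189
APPEND 22: p_3 = 22·5981 + 166 = 131748, q_3 = 22·1189 + 33 = 26191 → 131748/26191
APPEND 46: p_4 = 46·131748 + 5981 = 6066389, q_4 = 46·26191 + 1189 = 1205975 → 6066389/1205975
APPEND 49: p_5 = 49·6066389 + 131748 = 297384809, q_5 = 49·1205975 + 26191 = 59118966 → 297384809/59118966
APPEND 33: p_6 = 33·297384809 + 6066389 = 9819765086, q_6 = 33·59118966 + 1205975 = 1952131853 → 9819765086/1952131853
APPEND 36: p_7 = 36·9819765086 + 297384809 = 353808927905, q_7 = 36·1952131853 + 59118966 = 70335865674 → 353808927905/70335865674
APPEND 4: p_8 = 4·353808927905 + 9819765086 = 1425055476706, q_8 = 4·70335865674 + 1952131853 = 283295594549 → 1425055476706/283295594549
APPEND 17: p_9 = 17·1425055476706 + 353808927905 = 24579752031907, q_9 = 17·283295594549 + 70335865674 = 4886360973007 → 24579752031907/4886360973007
APPEND 26: p_10 = 26·24579752031907 + 1425055476706 = 640498608306288, q_10 = 26·4886360973007 + 283295594549 = 127328680892731 → 640498608306288/127328680892731
APPEND 48: p_11 = 48·640498608306288 + 24579752031907 = 30768512950733731, q_11 = 48·127328680892731 + 4886360973007 = 6116663043824095 → 30768512950733731/6116663043824095
APPEND 9: p_12 = 9·30768512950733731 + 640498608306288 = 277557115164909867, q_12 = 9·6116663043824095 + 127328680892731 = 55177296075309586 → 277557115164909867/55177296075309586

5/1
5981/1189
6066389/1205975
297384809/59118966
640498608306288/127328680892731
30768512950733731/6116663043824095
277557115164909867/55177296075309586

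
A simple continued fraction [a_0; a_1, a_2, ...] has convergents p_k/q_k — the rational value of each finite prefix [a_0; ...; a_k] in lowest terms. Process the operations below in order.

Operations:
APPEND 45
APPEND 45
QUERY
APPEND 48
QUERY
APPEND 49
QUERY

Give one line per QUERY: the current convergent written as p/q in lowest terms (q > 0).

2026/45
97293/2161
4769383/105934

APPEND 45: p_0 = 45·1 + 0 = 45, q_0 = 45·0 + 1 = 1 → 45/1
APPEND 45: p_1 = 45·45 + 1 = 2026, q_1 = 45·1 + 0 = 45 → 2026/45
APPEND 48: p_2 = 48·2026 + 45 = 97293, q_2 = 48·45 + 1 = 2161 → 97293/2161
APPEND 49: p_3 = 49·97293 + 2026 = 4769383, q_3 = 49·2161 + 45 = 105934 → 4769383/105934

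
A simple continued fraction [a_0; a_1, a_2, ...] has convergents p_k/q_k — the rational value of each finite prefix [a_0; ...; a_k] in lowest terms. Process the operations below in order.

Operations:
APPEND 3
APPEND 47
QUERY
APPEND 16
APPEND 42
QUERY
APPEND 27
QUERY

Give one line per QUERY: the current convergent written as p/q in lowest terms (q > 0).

APPEND 3: p_0 = 3·1 + 0 = 3, q_0 = 3·0 + 1 = 1 → 3/1
APPEND 47: p_1 = 47·3 + 1 = 142, q_1 = 47·1 + 0 = 47 → 142/47
APPEND 16: p_2 = 16·142 + 3 = 2275, q_2 = 16·47 + 1 = 753 → 2275/753
APPEND 42: p_3 = 42·2275 + 142 = 95692, q_3 = 42·753 + 47 = 31673 → 95692/31673
APPEND 27: p_4 = 27·95692 + 2275 = 2585959, q_4 = 27·31673 + 753 = 855924 → 2585959/855924

142/47
95692/31673
2585959/855924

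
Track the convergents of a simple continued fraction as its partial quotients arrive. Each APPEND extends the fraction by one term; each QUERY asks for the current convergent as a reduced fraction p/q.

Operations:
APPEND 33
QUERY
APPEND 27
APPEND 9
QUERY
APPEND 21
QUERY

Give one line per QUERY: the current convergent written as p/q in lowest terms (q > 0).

33/1
8061/244
170173/5151

APPEND 33: p_0 = 33·1 + 0 = 33, q_0 = 33·0 + 1 = 1 → 33/1
APPEND 27: p_1 = 27·33 + 1 = 892, q_1 = 27·1 + 0 = 27 → 892/27
APPEND 9: p_2 = 9·892 + 33 = 8061, q_2 = 9·27 + 1 = 244 → 8061/244
APPEND 21: p_3 = 21·8061 + 892 = 170173, q_3 = 21·244 + 27 = 5151 → 170173/5151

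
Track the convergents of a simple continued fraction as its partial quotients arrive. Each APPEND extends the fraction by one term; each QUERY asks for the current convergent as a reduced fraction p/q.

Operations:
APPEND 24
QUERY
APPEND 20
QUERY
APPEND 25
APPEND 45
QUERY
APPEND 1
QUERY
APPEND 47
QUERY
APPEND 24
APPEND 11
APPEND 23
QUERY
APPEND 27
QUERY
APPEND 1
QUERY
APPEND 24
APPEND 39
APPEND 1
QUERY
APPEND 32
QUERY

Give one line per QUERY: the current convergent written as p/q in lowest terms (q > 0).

24/1
481/20
542686/22565
554735/23066
26615231/1106667
162999501179/6777554137
4408045670133/183287482180
4571045171312/190065036317
4569096236436152/189983999187837
150666062672611395/6264727124844833

APPEND 24: p_0 = 24·1 + 0 = 24, q_0 = 24·0 + 1 = 1 → 24/1
APPEND 20: p_1 = 20·24 + 1 = 481, q_1 = 20·1 + 0 = 20 → 481/20
APPEND 25: p_2 = 25·481 + 24 = 12049, q_2 = 25·20 + 1 = 501 → 12049/501
APPEND 45: p_3 = 45·12049 + 481 = 542686, q_3 = 45·501 + 20 = 22565 → 542686/22565
APPEND 1: p_4 = 1·542686 + 12049 = 554735, q_4 = 1·22565 + 501 = 23066 → 554735/23066
APPEND 47: p_5 = 47·554735 + 542686 = 26615231, q_5 = 47·23066 + 22565 = 1106667 → 26615231/1106667
APPEND 24: p_6 = 24·26615231 + 554735 = 639320279, q_6 = 24·1106667 + 23066 = 26583074 → 639320279/26583074
APPEND 11: p_7 = 11·639320279 + 26615231 = 7059138300, q_7 = 11·26583074 + 1106667 = 293520481 → 7059138300/293520481
APPEND 23: p_8 = 23·7059138300 + 639320279 = 162999501179, q_8 = 23·293520481 + 26583074 = 6777554137 → 162999501179/6777554137
APPEND 27: p_9 = 27·162999501179 + 7059138300 = 4408045670133, q_9 = 27·6777554137 + 293520481 = 183287482180 → 4408045670133/183287482180
APPEND 1: p_10 = 1·4408045670133 + 162999501179 = 4571045171312, q_10 = 1·183287482180 + 6777554137 = 190065036317 → 4571045171312/190065036317
APPEND 24: p_11 = 24·4571045171312 + 4408045670133 = 114113129781621, q_11 = 24·190065036317 + 183287482180 = 4744848353788 → 114113129781621/4744848353788
APPEND 39: p_12 = 39·114113129781621 + 4571045171312 = 4454983106654531, q_12 = 39·4744848353788 + 190065036317 = 185239150834049 → 4454983106654531/185239150834049
APPEND 1: p_13 = 1·4454983106654531 + 114113129781621 = 4569096236436152, q_13 = 1·185239150834049 + 4744848353788 = 189983999187837 → 4569096236436152/189983999187837
APPEND 32: p_14 = 32·4569096236436152 + 4454983106654531 = 150666062672611395, q_14 = 32·189983999187837 + 185239150834049 = 6264727124844833 → 150666062672611395/6264727124844833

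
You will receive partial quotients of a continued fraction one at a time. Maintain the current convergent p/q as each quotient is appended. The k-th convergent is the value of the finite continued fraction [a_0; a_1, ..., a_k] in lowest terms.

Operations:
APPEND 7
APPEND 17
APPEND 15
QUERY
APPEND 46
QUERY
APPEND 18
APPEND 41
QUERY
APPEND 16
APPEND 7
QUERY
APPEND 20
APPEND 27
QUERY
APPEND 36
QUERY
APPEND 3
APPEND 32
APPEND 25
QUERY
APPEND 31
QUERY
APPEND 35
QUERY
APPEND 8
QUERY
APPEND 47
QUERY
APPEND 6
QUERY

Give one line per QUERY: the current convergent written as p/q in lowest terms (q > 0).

APPEND 7: p_0 = 7·1 + 0 = 7, q_0 = 7·0 + 1 = 1 → 7/1
APPEND 17: p_1 = 17·7 + 1 = 120, q_1 = 17·1 + 0 = 17 → 120/17
APPEND 15: p_2 = 15·120 + 7 = 1807, q_2 = 15·17 + 1 = 256 → 1807/256
APPEND 46: p_3 = 46·1807 + 120 = 83242, q_3 = 46·256 + 17 = 11793 → 83242/11793
APPEND 18: p_4 = 18·83242 + 1807 = 1500163, q_4 = 18·11793 + 256 = 212530 → 1500163/212530
APPEND 41: p_5 = 41·1500163 + 83242 = 61589925, q_5 = 41·212530 + 11793 = 8725523 → 61589925/8725523
APPEND 16: p_6 = 16·61589925 + 1500163 = 986938963, q_6 = 16·8725523 + 212530 = 139820898 → 986938963/139820898
APPEND 7: p_7 = 7·986938963 + 61589925 = 6970162666, q_7 = 7·139820898 + 8725523 = 987471809 → 6970162666/987471809
APPEND 20: p_8 = 20·6970162666 + 986938963 = 140390192283, q_8 = 20·987471809 + 139820898 = 19889257078 → 140390192283/19889257078
APPEND 27: p_9 = 27·140390192283 + 6970162666 = 3797505354307, q_9 = 27·19889257078 + 987471809 = 537997412915 → 3797505354307/537997412915
APPEND 36: p_10 = 36·3797505354307 + 140390192283 = 136850582947335, q_10 = 36·537997412915 + 19889257078 = 19387796122018 → 136850582947335/19387796122018
APPEND 3: p_11 = 3·136850582947335 + 3797505354307 = 414349254196312, q_11 = 3·19387796122018 + 537997412915 = 58701385778969 → 414349254196312/58701385778969
APPEND 32: p_12 = 32·414349254196312 + 136850582947335 = 13396026717229319, q_12 = 32·58701385778969 + 19387796122018 = 1897832141049026 → 13396026717229319/1897832141049026
APPEND 25: p_13 = 25·13396026717229319 + 414349254196312 = 335315017184929287, q_13 = 25·1897832141049026 + 58701385778969 = 47504504912004619 → 335315017184929287/47504504912004619
APPEND 31: p_14 = 31·335315017184929287 + 13396026717229319 = 10408161559450037216, q_14 = 31·47504504912004619 + 1897832141049026 = 1474537484413192215 → 10408161559450037216/1474537484413192215
APPEND 35: p_15 = 35·10408161559450037216 + 335315017184929287 = 364620969597936231847, q_15 = 35·1474537484413192215 + 47504504912004619 = 51656316459373732144 → 364620969597936231847/51656316459373732144
APPEND 8: p_16 = 8·364620969597936231847 + 10408161559450037216 = 2927375918342939891992, q_16 = 8·51656316459373732144 + 1474537484413192215 = 414725069159403049367 → 2927375918342939891992/414725069159403049367
APPEND 47: p_17 = 47·2927375918342939891992 + 364620969597936231847 = 137951289131716111155471, q_17 = 47·414725069159403049367 + 51656316459373732144 = 19543734566951317052393 → 137951289131716111155471/19543734566951317052393
APPEND 6: p_18 = 6·137951289131716111155471 + 2927375918342939891992 = 830635110708639606824818, q_18 = 6·19543734566951317052393 + 414725069159403049367 = 117677132470867305363725 → 830635110708639606824818/117677132470867305363725

1807/256
83242/11793
61589925/8725523
6970162666/987471809
3797505354307/537997412915
136850582947335/19387796122018
335315017184929287/47504504912004619
10408161559450037216/1474537484413192215
364620969597936231847/51656316459373732144
2927375918342939891992/414725069159403049367
137951289131716111155471/19543734566951317052393
830635110708639606824818/117677132470867305363725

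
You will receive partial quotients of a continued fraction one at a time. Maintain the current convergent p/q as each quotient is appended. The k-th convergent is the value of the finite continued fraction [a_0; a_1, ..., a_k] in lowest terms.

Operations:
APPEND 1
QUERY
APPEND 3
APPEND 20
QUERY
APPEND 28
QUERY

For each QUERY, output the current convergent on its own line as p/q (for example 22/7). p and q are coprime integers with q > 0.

APPEND 1: p_0 = 1·1 + 0 = 1, q_0 = 1·0 + 1 = 1 → 1/1
APPEND 3: p_1 = 3·1 + 1 = 4, q_1 = 3·1 + 0 = 3 → 4/3
APPEND 20: p_2 = 20·4 + 1 = 81, q_2 = 20·3 + 1 = 61 → 81/61
APPEND 28: p_3 = 28·81 + 4 = 2272, q_3 = 28·61 + 3 = 1711 → 2272/1711

1/1
81/61
2272/1711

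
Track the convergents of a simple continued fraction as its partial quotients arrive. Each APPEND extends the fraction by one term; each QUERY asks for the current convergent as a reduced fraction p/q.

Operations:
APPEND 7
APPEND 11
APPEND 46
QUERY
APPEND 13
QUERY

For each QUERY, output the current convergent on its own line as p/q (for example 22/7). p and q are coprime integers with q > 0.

APPEND 7: p_0 = 7·1 + 0 = 7, q_0 = 7·0 + 1 = 1 → 7/1
APPEND 11: p_1 = 11·7 + 1 = 78, q_1 = 11·1 + 0 = 11 → 78/11
APPEND 46: p_2 = 46·78 + 7 = 3595, q_2 = 46·11 + 1 = 507 → 3595/507
APPEND 13: p_3 = 13·3595 + 78 = 46813, q_3 = 13·507 + 11 = 6602 → 46813/6602

3595/507
46813/6602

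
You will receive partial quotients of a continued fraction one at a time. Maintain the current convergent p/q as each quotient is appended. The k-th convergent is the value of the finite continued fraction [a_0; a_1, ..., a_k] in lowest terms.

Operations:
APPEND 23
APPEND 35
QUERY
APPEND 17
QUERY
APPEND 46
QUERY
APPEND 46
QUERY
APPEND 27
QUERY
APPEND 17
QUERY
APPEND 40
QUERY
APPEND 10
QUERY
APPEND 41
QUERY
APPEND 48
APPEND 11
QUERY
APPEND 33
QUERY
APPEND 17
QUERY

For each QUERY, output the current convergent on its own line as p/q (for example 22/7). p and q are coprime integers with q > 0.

806/35
13725/596
632156/27451
29092901/1263342
786140483/34137685
13393481112/581603987
536525384963/23298297165
5378647330742/233564575637
221061065945385/9599445898282
117000469005746827/5080676090523185
3871631787002354513/168123317954958278
65934740848045773548/2863177081324813911

APPEND 23: p_0 = 23·1 + 0 = 23, q_0 = 23·0 + 1 = 1 → 23/1
APPEND 35: p_1 = 35·23 + 1 = 806, q_1 = 35·1 + 0 = 35 → 806/35
APPEND 17: p_2 = 17·806 + 23 = 13725, q_2 = 17·35 + 1 = 596 → 13725/596
APPEND 46: p_3 = 46·13725 + 806 = 632156, q_3 = 46·596 + 35 = 27451 → 632156/27451
APPEND 46: p_4 = 46·632156 + 13725 = 29092901, q_4 = 46·27451 + 596 = 1263342 → 29092901/1263342
APPEND 27: p_5 = 27·29092901 + 632156 = 786140483, q_5 = 27·1263342 + 27451 = 34137685 → 786140483/34137685
APPEND 17: p_6 = 17·786140483 + 29092901 = 13393481112, q_6 = 17·34137685 + 1263342 = 581603987 → 13393481112/581603987
APPEND 40: p_7 = 40·13393481112 + 786140483 = 536525384963, q_7 = 40·581603987 + 34137685 = 23298297165 → 536525384963/23298297165
APPEND 10: p_8 = 10·536525384963 + 13393481112 = 5378647330742, q_8 = 10·23298297165 + 581603987 = 233564575637 → 5378647330742/233564575637
APPEND 41: p_9 = 41·5378647330742 + 536525384963 = 221061065945385, q_9 = 41·233564575637 + 23298297165 = 9599445898282 → 221061065945385/9599445898282
APPEND 48: p_10 = 48·221061065945385 + 5378647330742 = 10616309812709222, q_10 = 48·9599445898282 + 233564575637 = 461006967693173 → 10616309812709222/461006967693173
APPEND 11: p_11 = 11·10616309812709222 + 221061065945385 = 117000469005746827, q_11 = 11·461006967693173 + 9599445898282 = 5080676090523185 → 117000469005746827/5080676090523185
APPEND 33: p_12 = 33·117000469005746827 + 10616309812709222 = 3871631787002354513, q_12 = 33·5080676090523185 + 461006967693173 = 168123317954958278 → 3871631787002354513/168123317954958278
APPEND 17: p_13 = 17·3871631787002354513 + 117000469005746827 = 65934740848045773548, q_13 = 17·168123317954958278 + 5080676090523185 = 2863177081324813911 → 65934740848045773548/2863177081324813911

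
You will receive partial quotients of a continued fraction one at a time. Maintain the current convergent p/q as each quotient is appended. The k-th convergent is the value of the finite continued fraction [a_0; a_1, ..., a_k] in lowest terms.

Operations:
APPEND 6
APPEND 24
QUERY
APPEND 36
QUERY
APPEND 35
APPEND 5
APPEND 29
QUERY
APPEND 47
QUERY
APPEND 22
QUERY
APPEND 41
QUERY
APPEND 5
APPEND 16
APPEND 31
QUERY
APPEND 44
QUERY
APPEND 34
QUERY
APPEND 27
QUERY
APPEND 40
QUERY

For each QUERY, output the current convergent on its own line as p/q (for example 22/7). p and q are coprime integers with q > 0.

145/24
5226/865
26877584/4448739
1264166949/209243093
27838550462/4607796785
1142644735891/189128911278
2888729915081370/478138415777593
127197115903994843/21053483460776170
4327590670650906032/716296576082167373
116972145223478457707/19361061037679295241
4683213399609789214312/775158738083253977013

APPEND 6: p_0 = 6·1 + 0 = 6, q_0 = 6·0 + 1 = 1 → 6/1
APPEND 24: p_1 = 24·6 + 1 = 145, q_1 = 24·1 + 0 = 24 → 145/24
APPEND 36: p_2 = 36·145 + 6 = 5226, q_2 = 36·24 + 1 = 865 → 5226/865
APPEND 35: p_3 = 35·5226 + 145 = 183055, q_3 = 35·865 + 24 = 30299 → 183055/30299
APPEND 5: p_4 = 5·183055 + 5226 = 920501, q_4 = 5·30299 + 865 = 152360 → 920501/152360
APPEND 29: p_5 = 29·920501 + 183055 = 26877584, q_5 = 29·152360 + 30299 = 4448739 → 26877584/4448739
APPEND 47: p_6 = 47·26877584 + 920501 = 1264166949, q_6 = 47·4448739 + 152360 = 209243093 → 1264166949/209243093
APPEND 22: p_7 = 22·1264166949 + 26877584 = 27838550462, q_7 = 22·209243093 + 4448739 = 4607796785 → 27838550462/4607796785
APPEND 41: p_8 = 41·27838550462 + 1264166949 = 1142644735891, q_8 = 41·4607796785 + 209243093 = 189128911278 → 1142644735891/189128911278
APPEND 5: p_9 = 5·1142644735891 + 27838550462 = 5741062229917, q_9 = 5·189128911278 + 4607796785 = 950252353175 → 5741062229917/950252353175
APPEND 16: p_10 = 16·5741062229917 + 1142644735891 = 92999640414563, q_10 = 16·950252353175 + 189128911278 = 15393166562078 → 92999640414563/15393166562078
APPEND 31: p_11 = 31·92999640414563 + 5741062229917 = 2888729915081370, q_11 = 31·15393166562078 + 950252353175 = 478138415777593 → 2888729915081370/478138415777593
APPEND 44: p_12 = 44·2888729915081370 + 92999640414563 = 127197115903994843, q_12 = 44·478138415777593 + 15393166562078 = 21053483460776170 → 127197115903994843/21053483460776170
APPEND 34: p_13 = 34·127197115903994843 + 2888729915081370 = 4327590670650906032, q_13 = 34·21053483460776170 + 478138415777593 = 716296576082167373 → 4327590670650906032/716296576082167373
APPEND 27: p_14 = 27·4327590670650906032 + 127197115903994843 = 116972145223478457707, q_14 = 27·716296576082167373 + 21053483460776170 = 19361061037679295241 → 116972145223478457707/19361061037679295241
APPEND 40: p_15 = 40·116972145223478457707 + 4327590670650906032 = 4683213399609789214312, q_15 = 40·19361061037679295241 + 716296576082167373 = 775158738083253977013 → 4683213399609789214312/775158738083253977013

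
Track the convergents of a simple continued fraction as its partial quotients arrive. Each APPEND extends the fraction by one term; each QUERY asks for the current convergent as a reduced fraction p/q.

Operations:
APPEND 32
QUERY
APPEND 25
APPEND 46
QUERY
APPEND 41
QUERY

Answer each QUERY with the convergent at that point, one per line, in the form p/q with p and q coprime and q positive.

APPEND 32: p_0 = 32·1 + 0 = 32, q_0 = 32·0 + 1 = 1 → 32/1
APPEND 25: p_1 = 25·32 + 1 = 801, q_1 = 25·1 + 0 = 25 → 801/25
APPEND 46: p_2 = 46·801 + 32 = 36878, q_2 = 46·25 + 1 = 1151 → 36878/1151
APPEND 41: p_3 = 41·36878 + 801 = 1512799, q_3 = 41·1151 + 25 = 47216 → 1512799/47216

32/1
36878/1151
1512799/47216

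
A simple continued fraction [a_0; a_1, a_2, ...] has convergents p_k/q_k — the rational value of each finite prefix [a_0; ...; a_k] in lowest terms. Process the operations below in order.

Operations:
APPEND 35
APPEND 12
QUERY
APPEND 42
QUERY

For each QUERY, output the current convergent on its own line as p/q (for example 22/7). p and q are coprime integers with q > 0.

APPEND 35: p_0 = 35·1 + 0 = 35, q_0 = 35·0 + 1 = 1 → 35/1
APPEND 12: p_1 = 12·35 + 1 = 421, q_1 = 12·1 + 0 = 12 → 421/12
APPEND 42: p_2 = 42·421 + 35 = 17717, q_2 = 42·12 + 1 = 505 → 17717/505

421/12
17717/505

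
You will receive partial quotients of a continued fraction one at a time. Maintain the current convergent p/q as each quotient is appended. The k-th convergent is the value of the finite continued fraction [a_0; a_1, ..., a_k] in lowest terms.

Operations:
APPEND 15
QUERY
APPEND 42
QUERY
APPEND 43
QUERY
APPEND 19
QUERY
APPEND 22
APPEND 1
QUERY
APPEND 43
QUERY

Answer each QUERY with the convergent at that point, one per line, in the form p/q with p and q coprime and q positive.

APPEND 15: p_0 = 15·1 + 0 = 15, q_0 = 15·0 + 1 = 1 → 15/1
APPEND 42: p_1 = 42·15 + 1 = 631, q_1 = 42·1 + 0 = 42 → 631/42
APPEND 43: p_2 = 43·631 + 15 = 27148, q_2 = 43·42 + 1 = 1807 → 27148/1807
APPEND 19: p_3 = 19·27148 + 631 = 516443, q_3 = 19·1807 + 42 = 34375 → 516443/34375
APPEND 22: p_4 = 22·516443 + 27148 = 11388894, q_4 = 22·34375 + 1807 = 758057 → 11388894/758057
APPEND 1: p_5 = 1·11388894 + 516443 = 11905337, q_5 = 1·758057 + 34375 = 792432 → 11905337/792432
APPEND 43: p_6 = 43·11905337 + 11388894 = 523318385, q_6 = 43·792432 + 758057 = 34832633 → 523318385/34832633

15/1
631/42
27148/1807
516443/34375
11905337/792432
523318385/34832633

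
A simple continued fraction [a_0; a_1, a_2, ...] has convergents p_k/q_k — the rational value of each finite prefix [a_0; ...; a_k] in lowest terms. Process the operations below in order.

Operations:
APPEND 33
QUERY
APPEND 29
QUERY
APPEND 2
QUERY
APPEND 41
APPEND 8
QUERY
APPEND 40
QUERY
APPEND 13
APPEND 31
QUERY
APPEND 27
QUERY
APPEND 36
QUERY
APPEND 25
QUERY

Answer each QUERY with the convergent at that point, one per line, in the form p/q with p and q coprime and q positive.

APPEND 33: p_0 = 33·1 + 0 = 33, q_0 = 33·0 + 1 = 1 → 33/1
APPEND 29: p_1 = 29·33 + 1 = 958, q_1 = 29·1 + 0 = 29 → 958/29
APPEND 2: p_2 = 2·958 + 33 = 1949, q_2 = 2·29 + 1 = 59 → 1949/59
APPEND 41: p_3 = 41·1949 + 958 = 80867, q_3 = 41·59 + 29 = 2448 → 80867/2448
APPEND 8: p_4 = 8·80867 + 1949 = 648885, q_4 = 8·2448 + 59 = 19643 → 648885/19643
APPEND 40: p_5 = 40·648885 + 80867 = 26036267, q_5 = 40·19643 + 2448 = 788168 → 26036267/788168
APPEND 13: p_6 = 13·26036267 + 648885 = 339120356, q_6 = 13·788168 + 19643 = 10265827 → 339120356/10265827
APPEND 31: p_7 = 31·339120356 + 26036267 = 10538767303, q_7 = 31·10265827 + 788168 = 319028805 → 10538767303/319028805
APPEND 27: p_8 = 27·10538767303 + 339120356 = 284885837537, q_8 = 27·319028805 + 10265827 = 8624043562 → 284885837537/8624043562
APPEND 36: p_9 = 36·284885837537 + 10538767303 = 10266428918635, q_9 = 36·8624043562 + 319028805 = 310784597037 → 10266428918635/310784597037
APPEND 25: p_10 = 25·10266428918635 + 284885837537 = 256945608803412, q_10 = 25·310784597037 + 8624043562 = 7778238969487 → 256945608803412/7778238969487

33/1
958/29
1949/59
648885/19643
26036267/788168
10538767303/319028805
284885837537/8624043562
10266428918635/310784597037
256945608803412/7778238969487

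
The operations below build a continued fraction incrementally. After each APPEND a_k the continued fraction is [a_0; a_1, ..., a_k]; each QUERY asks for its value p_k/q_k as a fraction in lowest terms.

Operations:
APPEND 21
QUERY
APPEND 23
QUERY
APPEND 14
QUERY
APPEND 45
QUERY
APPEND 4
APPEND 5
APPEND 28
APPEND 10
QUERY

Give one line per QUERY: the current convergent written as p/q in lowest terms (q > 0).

21/1
484/23
6797/323
306349/14558
1829637164/86946123

APPEND 21: p_0 = 21·1 + 0 = 21, q_0 = 21·0 + 1 = 1 → 21/1
APPEND 23: p_1 = 23·21 + 1 = 484, q_1 = 23·1 + 0 = 23 → 484/23
APPEND 14: p_2 = 14·484 + 21 = 6797, q_2 = 14·23 + 1 = 323 → 6797/323
APPEND 45: p_3 = 45·6797 + 484 = 306349, q_3 = 45·323 + 23 = 14558 → 306349/14558
APPEND 4: p_4 = 4·306349 + 6797 = 1232193, q_4 = 4·14558 + 323 = 58555 → 1232193/58555
APPEND 5: p_5 = 5·1232193 + 306349 = 6467314, q_5 = 5·58555 + 14558 = 307333 → 6467314/307333
APPEND 28: p_6 = 28·6467314 + 1232193 = 182316985, q_6 = 28·307333 + 58555 = 8663879 → 182316985/8663879
APPEND 10: p_7 = 10·182316985 + 6467314 = 1829637164, q_7 = 10·8663879 + 307333 = 86946123 → 1829637164/86946123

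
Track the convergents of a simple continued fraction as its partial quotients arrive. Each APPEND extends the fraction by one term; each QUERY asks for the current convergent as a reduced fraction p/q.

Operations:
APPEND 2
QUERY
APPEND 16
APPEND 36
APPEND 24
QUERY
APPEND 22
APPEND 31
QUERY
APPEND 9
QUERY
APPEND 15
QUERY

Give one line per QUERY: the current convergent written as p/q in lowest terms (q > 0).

APPEND 2: p_0 = 2·1 + 0 = 2, q_0 = 2·0 + 1 = 1 → 2/1
APPEND 16: p_1 = 16·2 + 1 = 33, q_1 = 16·1 + 0 = 16 → 33/16
APPEND 36: p_2 = 36·33 + 2 = 1190, q_2 = 36·16 + 1 = 577 → 1190/577
APPEND 24: p_3 = 24·1190 + 33 = 28593, q_3 = 24·577 + 16 = 13864 → 28593/13864
APPEND 22: p_4 = 22·28593 + 1190 = 630236, q_4 = 22·13864 + 577 = 305585 → 630236/305585
APPEND 31: p_5 = 31·630236 + 28593 = 19565909, q_5 = 31·305585 + 13864 = 9486999 → 19565909/9486999
APPEND 9: p_6 = 9·19565909 + 630236 = 176723417, q_6 = 9·9486999 + 305585 = 85688576 → 176723417/85688576
APPEND 15: p_7 = 15·176723417 + 19565909 = 2670417164, q_7 = 15·85688576 + 9486999 = 1294815639 → 2670417164/1294815639

2/1
28593/13864
19565909/9486999
176723417/85688576
2670417164/1294815639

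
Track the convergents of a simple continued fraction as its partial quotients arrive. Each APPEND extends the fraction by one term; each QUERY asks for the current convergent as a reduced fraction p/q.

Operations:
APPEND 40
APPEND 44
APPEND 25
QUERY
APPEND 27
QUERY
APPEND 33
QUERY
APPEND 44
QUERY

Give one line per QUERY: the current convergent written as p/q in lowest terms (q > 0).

APPEND 40: p_0 = 40·1 + 0 = 40, q_0 = 40·0 + 1 = 1 → 40/1
APPEND 44: p_1 = 44·40 + 1 = 1761, q_1 = 44·1 + 0 = 44 → 1761/44
APPEND 25: p_2 = 25·1761 + 40 = 44065, q_2 = 25·44 + 1 = 1101 → 44065/1101
APPEND 27: p_3 = 27·44065 + 1761 = 1191516, q_3 = 27·1101 + 44 = 29771 → 1191516/29771
APPEND 33: p_4 = 33·1191516 + 44065 = 39364093, q_4 = 33·29771 + 1101 = 983544 → 39364093/983544
APPEND 44: p_5 = 44·39364093 + 1191516 = 1733211608, q_5 = 44·983544 + 29771 = 43305707 → 1733211608/43305707

44065/1101
1191516/29771
39364093/983544
1733211608/43305707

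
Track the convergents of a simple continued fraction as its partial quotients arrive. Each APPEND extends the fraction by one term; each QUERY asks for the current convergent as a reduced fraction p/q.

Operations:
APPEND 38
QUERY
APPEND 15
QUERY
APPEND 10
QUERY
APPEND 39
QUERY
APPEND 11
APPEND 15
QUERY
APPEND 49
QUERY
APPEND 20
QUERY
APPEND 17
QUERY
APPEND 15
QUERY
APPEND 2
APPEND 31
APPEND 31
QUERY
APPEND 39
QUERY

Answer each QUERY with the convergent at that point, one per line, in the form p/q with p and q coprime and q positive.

38/1
571/15
5748/151
224743/5904
37393558/982329
1834762263/48199216
36732638818/964966649
626289622169/16452632249
9431076971353/247754450384
19040246095521693/500187382724258
743183170552828505/19523426488219973

APPEND 38: p_0 = 38·1 + 0 = 38, q_0 = 38·0 + 1 = 1 → 38/1
APPEND 15: p_1 = 15·38 + 1 = 571, q_1 = 15·1 + 0 = 15 → 571/15
APPEND 10: p_2 = 10·571 + 38 = 5748, q_2 = 10·15 + 1 = 151 → 5748/151
APPEND 39: p_3 = 39·5748 + 571 = 224743, q_3 = 39·151 + 15 = 5904 → 224743/5904
APPEND 11: p_4 = 11·224743 + 5748 = 2477921, q_4 = 11·5904 + 151 = 65095 → 2477921/65095
APPEND 15: p_5 = 15·2477921 + 224743 = 37393558, q_5 = 15·65095 + 5904 = 982329 → 37393558/982329
APPEND 49: p_6 = 49·37393558 + 2477921 = 1834762263, q_6 = 49·982329 + 65095 = 48199216 → 1834762263/48199216
APPEND 20: p_7 = 20·1834762263 + 37393558 = 36732638818, q_7 = 20·48199216 + 982329 = 964966649 → 36732638818/964966649
APPEND 17: p_8 = 17·36732638818 + 1834762263 = 626289622169, q_8 = 17·964966649 + 48199216 = 16452632249 → 626289622169/16452632249
APPEND 15: p_9 = 15·626289622169 + 36732638818 = 9431076971353, q_9 = 15·16452632249 + 964966649 = 247754450384 → 9431076971353/247754450384
APPEND 2: p_10 = 2·9431076971353 + 626289622169 = 19488443564875, q_10 = 2·247754450384 + 16452632249 = 511961533017 → 19488443564875/511961533017
APPEND 31: p_11 = 31·19488443564875 + 9431076971353 = 613572827482478, q_11 = 31·511961533017 + 247754450384 = 16118561973911 → 613572827482478/16118561973911
APPEND 31: p_12 = 31·613572827482478 + 19488443564875 = 19040246095521693, q_12 = 31·16118561973911 + 511961533017 = 500187382724258 → 19040246095521693/500187382724258
APPEND 39: p_13 = 39·19040246095521693 + 613572827482478 = 743183170552828505, q_13 = 39·500187382724258 + 16118561973911 = 19523426488219973 → 743183170552828505/19523426488219973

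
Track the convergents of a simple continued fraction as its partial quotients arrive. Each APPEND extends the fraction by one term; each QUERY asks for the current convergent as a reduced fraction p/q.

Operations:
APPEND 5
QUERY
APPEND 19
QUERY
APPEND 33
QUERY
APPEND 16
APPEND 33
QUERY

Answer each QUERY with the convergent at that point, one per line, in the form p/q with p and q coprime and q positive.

5/1
96/19
3173/628
1681685/332839

APPEND 5: p_0 = 5·1 + 0 = 5, q_0 = 5·0 + 1 = 1 → 5/1
APPEND 19: p_1 = 19·5 + 1 = 96, q_1 = 19·1 + 0 = 19 → 96/19
APPEND 33: p_2 = 33·96 + 5 = 3173, q_2 = 33·19 + 1 = 628 → 3173/628
APPEND 16: p_3 = 16·3173 + 96 = 50864, q_3 = 16·628 + 19 = 10067 → 50864/10067
APPEND 33: p_4 = 33·50864 + 3173 = 1681685, q_4 = 33·10067 + 628 = 332839 → 1681685/332839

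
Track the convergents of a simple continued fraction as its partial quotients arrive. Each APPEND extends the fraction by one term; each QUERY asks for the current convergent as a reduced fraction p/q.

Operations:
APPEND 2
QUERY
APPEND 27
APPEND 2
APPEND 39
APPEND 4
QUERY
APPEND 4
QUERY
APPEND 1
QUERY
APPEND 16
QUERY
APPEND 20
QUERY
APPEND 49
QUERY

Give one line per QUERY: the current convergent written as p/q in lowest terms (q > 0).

APPEND 2: p_0 = 2·1 + 0 = 2, q_0 = 2·0 + 1 = 1 → 2/1
APPEND 27: p_1 = 27·2 + 1 = 55, q_1 = 27·1 + 0 = 27 → 55/27
APPEND 2: p_2 = 2·55 + 2 = 112, q_2 = 2·27 + 1 = 55 → 112/55
APPEND 39: p_3 = 39·112 + 55 = 4423, q_3 = 39·55 + 27 = 2172 → 4423/2172
APPEND 4: p_4 = 4·4423 + 112 = 17804, q_4 = 4·2172 + 55 = 8743 → 17804/8743
APPEND 4: p_5 = 4·17804 + 4423 = 75639, q_5 = 4·8743 + 2172 = 37144 → 75639/37144
APPEND 1: p_6 = 1·75639 + 17804 = 93443, q_6 = 1·37144 + 8743 = 45887 → 93443/45887
APPEND 16: p_7 = 16·93443 + 75639 = 1570727, q_7 = 16·45887 + 37144 = 771336 → 1570727/771336
APPEND 20: p_8 = 20·1570727 + 93443 = 31507983, q_8 = 20·771336 + 45887 = 15472607 → 31507983/15472607
APPEND 49: p_9 = 49·31507983 + 1570727 = 1545461894, q_9 = 49·15472607 + 771336 = 758929079 → 1545461894/758929079

2/1
17804/8743
75639/37144
93443/45887
1570727/771336
31507983/15472607
1545461894/758929079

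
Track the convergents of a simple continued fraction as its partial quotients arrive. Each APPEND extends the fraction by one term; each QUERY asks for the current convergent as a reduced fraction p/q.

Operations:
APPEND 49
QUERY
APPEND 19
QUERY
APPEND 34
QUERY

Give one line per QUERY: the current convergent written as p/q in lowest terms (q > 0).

APPEND 49: p_0 = 49·1 + 0 = 49, q_0 = 49·0 + 1 = 1 → 49/1
APPEND 19: p_1 = 19·49 + 1 = 932, q_1 = 19·1 + 0 = 19 → 932/19
APPEND 34: p_2 = 34·932 + 49 = 31737, q_2 = 34·19 + 1 = 647 → 31737/647

49/1
932/19
31737/647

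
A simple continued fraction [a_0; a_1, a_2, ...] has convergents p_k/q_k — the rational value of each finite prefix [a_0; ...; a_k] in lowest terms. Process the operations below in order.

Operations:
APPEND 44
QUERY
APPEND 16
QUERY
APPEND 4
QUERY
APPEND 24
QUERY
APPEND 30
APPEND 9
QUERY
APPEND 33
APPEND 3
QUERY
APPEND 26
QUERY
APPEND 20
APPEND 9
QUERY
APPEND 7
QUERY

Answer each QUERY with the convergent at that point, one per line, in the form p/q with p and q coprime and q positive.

44/1
705/16
2864/65
69441/1576
18844287/427681
1890686982/42910135
49781809097/1129824328
9027523629395/204884394583
64190192274687/1456830158776

APPEND 44: p_0 = 44·1 + 0 = 44, q_0 = 44·0 + 1 = 1 → 44/1
APPEND 16: p_1 = 16·44 + 1 = 705, q_1 = 16·1 + 0 = 16 → 705/16
APPEND 4: p_2 = 4·705 + 44 = 2864, q_2 = 4·16 + 1 = 65 → 2864/65
APPEND 24: p_3 = 24·2864 + 705 = 69441, q_3 = 24·65 + 16 = 1576 → 69441/1576
APPEND 30: p_4 = 30·69441 + 2864 = 2086094, q_4 = 30·1576 + 65 = 47345 → 2086094/47345
APPEND 9: p_5 = 9·2086094 + 69441 = 18844287, q_5 = 9·47345 + 1576 = 427681 → 18844287/427681
APPEND 33: p_6 = 33·18844287 + 2086094 = 623947565, q_6 = 33·427681 + 47345 = 14160818 → 623947565/14160818
APPEND 3: p_7 = 3·623947565 + 18844287 = 1890686982, q_7 = 3·14160818 + 427681 = 42910135 → 1890686982/42910135
APPEND 26: p_8 = 26·1890686982 + 623947565 = 49781809097, q_8 = 26·42910135 + 14160818 = 1129824328 → 49781809097/1129824328
APPEND 20: p_9 = 20·49781809097 + 1890686982 = 997526868922, q_9 = 20·1129824328 + 42910135 = 22639396695 → 997526868922/22639396695
APPEND 9: p_10 = 9·997526868922 + 49781809097 = 9027523629395, q_10 = 9·22639396695 + 1129824328 = 204884394583 → 9027523629395/204884394583
APPEND 7: p_11 = 7·9027523629395 + 997526868922 = 64190192274687, q_11 = 7·204884394583 + 22639396695 = 1456830158776 → 64190192274687/1456830158776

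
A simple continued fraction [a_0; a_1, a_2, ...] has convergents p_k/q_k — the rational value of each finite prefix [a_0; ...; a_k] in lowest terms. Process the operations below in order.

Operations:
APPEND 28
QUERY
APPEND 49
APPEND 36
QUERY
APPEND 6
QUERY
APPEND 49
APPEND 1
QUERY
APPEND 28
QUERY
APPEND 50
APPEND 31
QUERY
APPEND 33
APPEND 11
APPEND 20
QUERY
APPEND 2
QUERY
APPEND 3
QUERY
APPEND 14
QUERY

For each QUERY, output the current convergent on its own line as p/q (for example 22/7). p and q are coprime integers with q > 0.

APPEND 28: p_0 = 28·1 + 0 = 28, q_0 = 28·0 + 1 = 1 → 28/1
APPEND 49: p_1 = 49·28 + 1 = 1373, q_1 = 49·1 + 0 = 49 → 1373/49
APPEND 36: p_2 = 36·1373 + 28 = 49456, q_2 = 36·49 + 1 = 1765 → 49456/1765
APPEND 6: p_3 = 6·49456 + 1373 = 298109, q_3 = 6·1765 + 49 = 10639 → 298109/10639
APPEND 49: p_4 = 49·298109 + 49456 = 14656797, q_4 = 49·10639 + 1765 = 523076 → 14656797/523076
APPEND 1: p_5 = 1·14656797 + 298109 = 14954906, q_5 = 1·523076 + 10639 = 533715 → 14954906/533715
APPEND 28: p_6 = 28·14954906 + 14656797 = 433394165, q_6 = 28·533715 + 523076 = 15467096 → 433394165/15467096
APPEND 50: p_7 = 50·433394165 + 14954906 = 21684663156, q_7 = 50·15467096 + 533715 = 773888515 → 21684663156/773888515
APPEND 31: p_8 = 31·21684663156 + 433394165 = 672657952001, q_8 = 31·773888515 + 15467096 = 24006011061 → 672657952001/24006011061
APPEND 33: p_9 = 33·672657952001 + 21684663156 = 22219397079189, q_9 = 33·24006011061 + 773888515 = 792972253528 → 22219397079189/792972253528
APPEND 11: p_10 = 11·22219397079189 + 672657952001 = 245086025823080, q_10 = 11·792972253528 + 24006011061 = 8746700799869 → 245086025823080/8746700799869
APPEND 20: p_11 = 20·245086025823080 + 22219397079189 = 4923939913540789, q_11 = 20·8746700799869 + 792972253528 = 175726988250908 → 4923939913540789/175726988250908
APPEND 2: p_12 = 2·4923939913540789 + 245086025823080 = 10092965852904658, q_12 = 2·175726988250908 + 8746700799869 = 360200677301685 → 10092965852904658/360200677301685
APPEND 3: p_13 = 3·10092965852904658 + 4923939913540789 = 35202837472254763, q_13 = 3·360200677301685 + 175726988250908 = 1256329020155963 → 35202837472254763/1256329020155963
APPEND 14: p_14 = 14·35202837472254763 + 10092965852904658 = 502932690464471340, q_14 = 14·1256329020155963 + 360200677301685 = 17948806959485167 → 502932690464471340/17948806959485167

28/1
49456/1765
298109/10639
14954906/533715
433394165/15467096
672657952001/24006011061
4923939913540789/175726988250908
10092965852904658/360200677301685
35202837472254763/1256329020155963
502932690464471340/17948806959485167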